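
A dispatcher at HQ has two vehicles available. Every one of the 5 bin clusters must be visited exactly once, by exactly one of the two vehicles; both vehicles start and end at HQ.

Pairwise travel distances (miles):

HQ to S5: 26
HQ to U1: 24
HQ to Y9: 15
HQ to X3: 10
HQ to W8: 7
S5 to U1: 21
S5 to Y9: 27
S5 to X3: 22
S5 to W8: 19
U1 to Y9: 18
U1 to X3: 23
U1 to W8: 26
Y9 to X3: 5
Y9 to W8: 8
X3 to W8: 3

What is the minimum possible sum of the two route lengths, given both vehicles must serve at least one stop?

Minimum combined distance: 94 miles.

There are 2^4 − 1 = 15 ways to divide the 5 stops into two non-empty groups. For each, the best each vehicle can do is its own shortest tour through its group:
  {S5} + {U1, Y9, X3, W8}: 52 + 57 = 109
  {U1} + {S5, Y9, X3, W8}: 48 + 68 = 116
  {S5, U1} + {Y9, X3, W8}: 71 + 30 = 101
  {Y9} + {S5, U1, X3, W8}: 30 + 77 = 107
  {S5, Y9} + {U1, X3, W8}: 68 + 57 = 125
  {U1, Y9} + {S5, X3, W8}: 57 + 58 = 115
  … (15 splits in total)
  {S5, U1, Y9, X3} + {W8}: 80 + 14 = 94  ← best
Best: vehicle 1 HQ → S5 → U1 → Y9 → X3 → HQ = 80; vehicle 2 HQ → W8 → HQ = 14; combined 94.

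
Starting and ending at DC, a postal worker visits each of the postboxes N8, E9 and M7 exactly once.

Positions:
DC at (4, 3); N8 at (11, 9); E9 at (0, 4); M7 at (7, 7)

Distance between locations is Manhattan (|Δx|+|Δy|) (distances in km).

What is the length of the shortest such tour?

DC → N8 → E9 → M7 → DC: 13+16+10+7 = 46
DC → N8 → M7 → E9 → DC: 13+6+10+5 = 34
DC → E9 → N8 → M7 → DC: 5+16+6+7 = 34
The minimum is 34.
One optimal route: DC → N8 → M7 → E9 → DC (or its reverse).

Shortest round trip = 34 km.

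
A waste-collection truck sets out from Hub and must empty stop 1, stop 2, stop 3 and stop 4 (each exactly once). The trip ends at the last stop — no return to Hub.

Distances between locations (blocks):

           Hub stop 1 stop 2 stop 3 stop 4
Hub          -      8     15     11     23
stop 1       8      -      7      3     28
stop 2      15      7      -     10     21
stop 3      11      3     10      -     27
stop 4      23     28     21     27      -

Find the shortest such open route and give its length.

There are 4! = 24 possible orderings.
Hub → stop 1 → stop 2 → stop 3 → stop 4: 8+7+10+27 = 52
Hub → stop 1 → stop 2 → stop 4 → stop 3: 8+7+21+27 = 63
Hub → stop 1 → stop 3 → stop 2 → stop 4: 8+3+10+21 = 42
Hub → stop 1 → stop 3 → stop 4 → stop 2: 8+3+27+21 = 59
Hub → stop 1 → stop 4 → stop 2 → stop 3: 8+28+21+10 = 67
Hub → stop 1 → stop 4 → stop 3 → stop 2: 8+28+27+10 = 73
Hub → stop 2 → stop 1 → stop 3 → stop 4: 15+7+3+27 = 52
Hub → stop 2 → stop 1 → stop 4 → stop 3: 15+7+28+27 = 77
Hub → stop 2 → stop 3 → stop 1 → stop 4: 15+10+3+28 = 56
Hub → stop 2 → stop 3 → stop 4 → stop 1: 15+10+27+28 = 80
Hub → stop 2 → stop 4 → stop 1 → stop 3: 15+21+28+3 = 67
Hub → stop 2 → stop 4 → stop 3 → stop 1: 15+21+27+3 = 66
Hub → stop 3 → stop 1 → stop 2 → stop 4: 11+3+7+21 = 42
Hub → stop 3 → stop 1 → stop 4 → stop 2: 11+3+28+21 = 63
… (10 more)
The minimum is 42.
One shortest path: Hub → stop 1 → stop 3 → stop 2 → stop 4.

42 blocks — the minimum one-way total.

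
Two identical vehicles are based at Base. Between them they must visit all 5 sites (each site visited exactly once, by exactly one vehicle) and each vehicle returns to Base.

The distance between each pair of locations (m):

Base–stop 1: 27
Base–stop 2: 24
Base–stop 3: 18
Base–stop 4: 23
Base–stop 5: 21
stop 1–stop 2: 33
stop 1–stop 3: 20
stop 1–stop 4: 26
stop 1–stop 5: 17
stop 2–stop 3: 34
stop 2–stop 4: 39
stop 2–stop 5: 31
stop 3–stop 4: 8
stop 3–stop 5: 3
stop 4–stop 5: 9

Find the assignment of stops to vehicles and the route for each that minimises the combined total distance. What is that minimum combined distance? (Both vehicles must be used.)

Check every non-empty split of the stops between the two vehicles; for each half take its own optimal tour:
  {stop 1} + {stop 2, stop 3, stop 4, stop 5}: 54 + 89 = 143
  {stop 2} + {stop 1, stop 3, stop 4, stop 5}: 48 + 78 = 126
  {stop 1, stop 2} + {stop 3, stop 4, stop 5}: 84 + 53 = 137
  {stop 3} + {stop 1, stop 2, stop 4, stop 5}: 36 + 106 = 142
  {stop 1, stop 3} + {stop 2, stop 4, stop 5}: 65 + 87 = 152
  {stop 2, stop 3} + {stop 1, stop 4, stop 5}: 76 + 76 = 152
  … (15 splits in total)
Best: vehicle 1 Base → stop 2 → Base = 48; vehicle 2 Base → stop 1 → stop 5 → stop 3 → stop 4 → Base = 78; combined 126.

126 m — the smallest possible combined total.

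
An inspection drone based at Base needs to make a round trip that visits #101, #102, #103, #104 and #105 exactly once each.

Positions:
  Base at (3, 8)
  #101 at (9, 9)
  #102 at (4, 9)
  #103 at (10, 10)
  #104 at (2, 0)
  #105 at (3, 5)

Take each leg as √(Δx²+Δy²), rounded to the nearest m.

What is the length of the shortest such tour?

Shortest round trip = 27 m.

Base → #101 → #102 → #103 → #104 → #105 → Base: 6+5+6+13+5+3 = 38
Base → #101 → #102 → #103 → #105 → #104 → Base: 6+5+6+9+5+8 = 39
Base → #101 → #102 → #104 → #103 → #105 → Base: 6+5+9+13+9+3 = 45
Base → #101 → #102 → #104 → #105 → #103 → Base: 6+5+9+5+9+7 = 41
Base → #101 → #102 → #105 → #103 → #104 → Base: 6+5+4+9+13+8 = 45
Base → #101 → #102 → #105 → #104 → #103 → Base: 6+5+4+5+13+7 = 40
Base → #101 → #103 → #102 → #104 → #105 → Base: 6+1+6+9+5+3 = 30
Base → #101 → #103 → #102 → #105 → #104 → Base: 6+1+6+4+5+8 = 30
Base → #101 → #103 → #104 → #102 → #105 → Base: 6+1+13+9+4+3 = 36
Base → #101 → #103 → #104 → #105 → #102 → Base: 6+1+13+5+4+1 = 30
Base → #101 → #103 → #105 → #102 → #104 → Base: 6+1+9+4+9+8 = 37
Base → #101 → #103 → #105 → #104 → #102 → Base: 6+1+9+5+9+1 = 31
Base → #101 → #104 → #102 → #103 → #105 → Base: 6+11+9+6+9+3 = 44
Base → #101 → #104 → #102 → #105 → #103 → Base: 6+11+9+4+9+7 = 46
… (46 more)
Base → #102 → #103 → #101 → #104 → #105 → Base: 1+6+1+11+5+3 = 27  ← best
The minimum is 27.
One optimal route: Base → #102 → #103 → #101 → #104 → #105 → Base (or its reverse).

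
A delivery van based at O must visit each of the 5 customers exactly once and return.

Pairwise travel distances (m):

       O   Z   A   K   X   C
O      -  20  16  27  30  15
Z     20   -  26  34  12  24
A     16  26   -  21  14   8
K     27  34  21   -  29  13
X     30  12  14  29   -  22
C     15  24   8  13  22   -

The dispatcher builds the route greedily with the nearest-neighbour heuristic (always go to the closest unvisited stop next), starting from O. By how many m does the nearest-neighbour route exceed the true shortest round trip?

16 m longer than the optimal tour.

From O: C=15, A=16, Z=20, K=27, X=30 → choose C (15).
From C: A=8, K=13, X=22, Z=24 → choose A (8).
From A: X=14, K=21, Z=26 → choose X (14).
From X: Z=12, K=29 → choose Z (12).
From Z: K=34 → choose K (34).
NN route O → C → A → X → Z → K → O costs 110.
Optimal: O → Z → X → A → C → K → O costs 94 (by enumerating all 60 distinct tours).
Excess = 110 − 94 = 16.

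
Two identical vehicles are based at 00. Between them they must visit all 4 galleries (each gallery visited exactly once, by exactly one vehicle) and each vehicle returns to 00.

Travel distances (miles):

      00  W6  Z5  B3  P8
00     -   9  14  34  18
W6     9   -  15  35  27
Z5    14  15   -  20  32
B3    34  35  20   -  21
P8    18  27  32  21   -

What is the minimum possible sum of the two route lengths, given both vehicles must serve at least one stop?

There are 2^3 − 1 = 7 ways to divide the 4 stops into two non-empty groups. For each, the best each vehicle can do is its own shortest tour through its group:
  {W6} + {Z5, B3, P8}: 18 + 73 = 91
  {Z5} + {W6, B3, P8}: 28 + 83 = 111
  {W6, Z5} + {B3, P8}: 38 + 73 = 111
  {B3} + {W6, Z5, P8}: 68 + 74 = 142
  {W6, B3} + {Z5, P8}: 78 + 64 = 142
  {Z5, B3} + {W6, P8}: 68 + 54 = 122
  … (7 splits in total)
Best: vehicle 1 00 → W6 → 00 = 18; vehicle 2 00 → Z5 → B3 → P8 → 00 = 73; combined 91.

Minimum combined distance: 91 miles.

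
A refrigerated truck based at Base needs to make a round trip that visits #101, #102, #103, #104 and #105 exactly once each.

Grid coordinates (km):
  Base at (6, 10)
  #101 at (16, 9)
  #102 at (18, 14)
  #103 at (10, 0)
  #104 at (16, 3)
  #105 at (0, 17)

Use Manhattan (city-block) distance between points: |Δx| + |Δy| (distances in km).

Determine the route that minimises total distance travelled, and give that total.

Base-#101-#102-#103-#104-#105-Base: 11+7+22+9+30+13 = 92
Base-#101-#102-#103-#105-#104-Base: 11+7+22+27+30+17 = 114
Base-#101-#102-#104-#103-#105-Base: 11+7+13+9+27+13 = 80
Base-#101-#102-#104-#105-#103-Base: 11+7+13+30+27+14 = 102
Base-#101-#102-#105-#103-#104-Base: 11+7+21+27+9+17 = 92
Base-#101-#102-#105-#104-#103-Base: 11+7+21+30+9+14 = 92
Base-#101-#103-#102-#104-#105-Base: 11+15+22+13+30+13 = 104
Base-#101-#103-#102-#105-#104-Base: 11+15+22+21+30+17 = 116
Base-#101-#103-#104-#102-#105-Base: 11+15+9+13+21+13 = 82
Base-#101-#103-#104-#105-#102-Base: 11+15+9+30+21+16 = 102
Base-#101-#103-#105-#102-#104-Base: 11+15+27+21+13+17 = 104
Base-#101-#103-#105-#104-#102-Base: 11+15+27+30+13+16 = 112
Base-#101-#104-#102-#103-#105-Base: 11+6+13+22+27+13 = 92
Base-#101-#104-#102-#105-#103-Base: 11+6+13+21+27+14 = 92
… (46 more)
Base-#103-#104-#101-#102-#105-Base: 14+9+6+7+21+13 = 70  ← best
The minimum is 70.
One optimal route: Base → #103 → #104 → #101 → #102 → #105 → Base (or its reverse).

Shortest round trip = 70 km.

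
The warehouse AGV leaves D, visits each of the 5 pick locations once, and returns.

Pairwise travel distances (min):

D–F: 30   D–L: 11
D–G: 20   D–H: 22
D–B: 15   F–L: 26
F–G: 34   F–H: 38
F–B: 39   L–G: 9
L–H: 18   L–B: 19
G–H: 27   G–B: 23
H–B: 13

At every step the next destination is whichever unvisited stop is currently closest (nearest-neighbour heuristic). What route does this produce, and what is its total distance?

Total distance 124 min via the nearest-neighbour route D → L → G → B → H → F → D.

From D: distances to unvisited — L=11, B=15, G=20, H=22, F=30. Nearest is L (11).
From L: distances to unvisited — G=9, H=18, B=19, F=26. Nearest is G (9).
From G: distances to unvisited — B=23, H=27, F=34. Nearest is B (23).
From B: distances to unvisited — H=13, F=39. Nearest is H (13).
From H: distances to unvisited — F=38. Nearest is F (38).
Return F→D: 30.
Total = 11 + 9 + 23 + 13 + 38 + 30 = 124.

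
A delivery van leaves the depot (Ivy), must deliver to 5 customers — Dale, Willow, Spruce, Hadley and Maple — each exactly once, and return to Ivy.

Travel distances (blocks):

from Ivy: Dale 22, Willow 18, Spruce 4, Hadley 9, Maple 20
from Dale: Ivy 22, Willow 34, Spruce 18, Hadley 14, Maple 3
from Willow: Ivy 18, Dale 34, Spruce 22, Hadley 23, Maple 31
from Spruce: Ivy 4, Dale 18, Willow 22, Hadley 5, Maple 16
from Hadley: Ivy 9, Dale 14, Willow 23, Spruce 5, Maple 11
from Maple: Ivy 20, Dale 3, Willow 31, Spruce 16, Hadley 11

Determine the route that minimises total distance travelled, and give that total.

Minimum total distance: 75 blocks.

There are 60 distinct closed tours to check (reversals are equivalent).
Ivy → Dale → Willow → Spruce → Hadley → Maple → Ivy: 22+34+22+5+11+20 = 114
Ivy → Dale → Willow → Spruce → Maple → Hadley → Ivy: 22+34+22+16+11+9 = 114
Ivy → Dale → Willow → Hadley → Spruce → Maple → Ivy: 22+34+23+5+16+20 = 120
Ivy → Dale → Willow → Hadley → Maple → Spruce → Ivy: 22+34+23+11+16+4 = 110
Ivy → Dale → Willow → Maple → Spruce → Hadley → Ivy: 22+34+31+16+5+9 = 117
Ivy → Dale → Willow → Maple → Hadley → Spruce → Ivy: 22+34+31+11+5+4 = 107
Ivy → Dale → Spruce → Willow → Hadley → Maple → Ivy: 22+18+22+23+11+20 = 116
Ivy → Dale → Spruce → Willow → Maple → Hadley → Ivy: 22+18+22+31+11+9 = 113
Ivy → Dale → Spruce → Hadley → Willow → Maple → Ivy: 22+18+5+23+31+20 = 119
Ivy → Dale → Spruce → Hadley → Maple → Willow → Ivy: 22+18+5+11+31+18 = 105
Ivy → Dale → Spruce → Maple → Willow → Hadley → Ivy: 22+18+16+31+23+9 = 119
Ivy → Dale → Spruce → Maple → Hadley → Willow → Ivy: 22+18+16+11+23+18 = 108
Ivy → Dale → Hadley → Willow → Spruce → Maple → Ivy: 22+14+23+22+16+20 = 117
Ivy → Dale → Hadley → Willow → Maple → Spruce → Ivy: 22+14+23+31+16+4 = 110
… (46 more)
Ivy → Willow → Dale → Maple → Hadley → Spruce → Ivy: 18+34+3+11+5+4 = 75  ← best
The minimum is 75.
One optimal route: Ivy → Willow → Dale → Maple → Hadley → Spruce → Ivy (or its reverse).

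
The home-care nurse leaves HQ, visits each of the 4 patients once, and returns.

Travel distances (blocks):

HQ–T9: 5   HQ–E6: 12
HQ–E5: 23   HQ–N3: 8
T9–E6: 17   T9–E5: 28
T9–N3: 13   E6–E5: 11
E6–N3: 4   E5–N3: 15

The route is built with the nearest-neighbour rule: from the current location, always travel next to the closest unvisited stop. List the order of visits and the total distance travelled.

Nearest-neighbour total = 56 blocks; route HQ → T9 → N3 → E6 → E5 → HQ.

From HQ: distances to unvisited — T9=5, N3=8, E6=12, E5=23. Nearest is T9 (5).
From T9: distances to unvisited — N3=13, E6=17, E5=28. Nearest is N3 (13).
From N3: distances to unvisited — E6=4, E5=15. Nearest is E6 (4).
From E6: distances to unvisited — E5=11. Nearest is E5 (11).
Return E5→HQ: 23.
Total = 5 + 13 + 4 + 11 + 23 = 56.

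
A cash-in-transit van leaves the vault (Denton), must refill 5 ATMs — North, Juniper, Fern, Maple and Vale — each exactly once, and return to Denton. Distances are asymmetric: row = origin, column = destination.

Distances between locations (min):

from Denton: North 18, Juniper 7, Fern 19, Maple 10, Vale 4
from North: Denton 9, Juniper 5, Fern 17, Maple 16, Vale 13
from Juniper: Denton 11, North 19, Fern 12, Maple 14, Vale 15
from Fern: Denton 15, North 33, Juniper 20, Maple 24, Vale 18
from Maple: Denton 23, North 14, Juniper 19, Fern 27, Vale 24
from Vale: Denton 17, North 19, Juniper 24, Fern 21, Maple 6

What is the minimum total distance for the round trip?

Denton-North-Juniper-Fern-Maple-Vale-Denton: 18+5+12+24+24+17 = 100
Denton-North-Juniper-Fern-Vale-Maple-Denton: 18+5+12+18+6+23 = 82
Denton-North-Juniper-Maple-Fern-Vale-Denton: 18+5+14+27+18+17 = 99
Denton-North-Juniper-Maple-Vale-Fern-Denton: 18+5+14+24+21+15 = 97
Denton-North-Juniper-Vale-Fern-Maple-Denton: 18+5+15+21+24+23 = 106
Denton-North-Juniper-Vale-Maple-Fern-Denton: 18+5+15+6+27+15 = 86
Denton-North-Fern-Juniper-Maple-Vale-Denton: 18+17+20+14+24+17 = 110
Denton-North-Fern-Juniper-Vale-Maple-Denton: 18+17+20+15+6+23 = 99
Denton-North-Fern-Maple-Juniper-Vale-Denton: 18+17+24+19+15+17 = 110
Denton-North-Fern-Maple-Vale-Juniper-Denton: 18+17+24+24+24+11 = 118
Denton-North-Fern-Vale-Juniper-Maple-Denton: 18+17+18+24+14+23 = 114
Denton-North-Fern-Vale-Maple-Juniper-Denton: 18+17+18+6+19+11 = 89
Denton-North-Maple-Juniper-Fern-Vale-Denton: 18+16+19+12+18+17 = 100
Denton-North-Maple-Juniper-Vale-Fern-Denton: 18+16+19+15+21+15 = 104
… (106 more)
Denton-Vale-Maple-North-Juniper-Fern-Denton: 4+6+14+5+12+15 = 56  ← best
The minimum is 56.
One optimal route: Denton → Vale → Maple → North → Juniper → Fern → Denton.

Minimum total distance: 56 min.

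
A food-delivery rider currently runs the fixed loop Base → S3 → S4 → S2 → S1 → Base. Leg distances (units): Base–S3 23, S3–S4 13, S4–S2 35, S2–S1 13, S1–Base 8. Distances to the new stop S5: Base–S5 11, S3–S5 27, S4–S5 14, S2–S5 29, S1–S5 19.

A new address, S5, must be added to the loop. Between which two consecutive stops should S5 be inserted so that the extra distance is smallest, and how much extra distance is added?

Insertion cost between consecutive stops i–j is d(i,S5) + d(S5,j) − d(i,j):
  between Base and S3: 11 + 27 − 23 = 15
  between S3 and S4: 27 + 14 − 13 = 28
  between S4 and S2: 14 + 29 − 35 = 8
  between S2 and S1: 29 + 19 − 13 = 35
  between S1 and Base: 19 + 11 − 8 = 22
Cheapest insertion is between S4 and S2, adding 8.
New total = 92 + 8 = 100.

Minimum extra distance: 8, inserting S5 between S4 and S2.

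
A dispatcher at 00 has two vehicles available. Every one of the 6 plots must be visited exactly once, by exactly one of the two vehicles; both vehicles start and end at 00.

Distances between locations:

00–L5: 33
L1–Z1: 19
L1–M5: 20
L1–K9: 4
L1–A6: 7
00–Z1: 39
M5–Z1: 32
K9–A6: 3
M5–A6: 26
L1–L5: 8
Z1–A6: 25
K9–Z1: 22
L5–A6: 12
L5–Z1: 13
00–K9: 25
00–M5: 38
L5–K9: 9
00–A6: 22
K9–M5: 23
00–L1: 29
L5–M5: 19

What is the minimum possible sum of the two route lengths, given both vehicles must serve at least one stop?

Minimum combined distance: 162.

There are 2^5 − 1 = 31 ways to divide the 6 stops into two non-empty groups. For each, the best each vehicle can do is its own shortest tour through its group:
  {L1} + {L5, K9, M5, Z1, A6}: 58 + 117 = 175
  {L5} + {L1, K9, M5, Z1, A6}: 66 + 118 = 184
  {L1, L5} + {K9, M5, Z1, A6}: 70 + 117 = 187
  {K9} + {L1, L5, M5, Z1, A6}: 50 + 118 = 168
  {L1, K9} + {L5, M5, Z1, A6}: 58 + 117 = 175
  {L5, K9} + {L1, M5, Z1, A6}: 67 + 118 = 185
  … (31 splits in total)
  {L1, L5, K9, M5, Z1} + {A6}: 118 + 44 = 162  ← best
Best: vehicle 1 00 → K9 → L1 → Z1 → L5 → M5 → 00 = 118; vehicle 2 00 → A6 → 00 = 44; combined 162.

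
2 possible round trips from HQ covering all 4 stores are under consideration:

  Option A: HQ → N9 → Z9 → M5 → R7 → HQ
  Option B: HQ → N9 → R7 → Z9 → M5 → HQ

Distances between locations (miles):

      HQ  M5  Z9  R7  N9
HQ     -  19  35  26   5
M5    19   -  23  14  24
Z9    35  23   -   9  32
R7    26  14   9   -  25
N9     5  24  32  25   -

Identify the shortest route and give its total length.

Shortest is Option B, total 81 miles.

Option A: 5 + 32 + 23 + 14 + 26 = 100
Option B: 5 + 25 + 9 + 23 + 19 = 81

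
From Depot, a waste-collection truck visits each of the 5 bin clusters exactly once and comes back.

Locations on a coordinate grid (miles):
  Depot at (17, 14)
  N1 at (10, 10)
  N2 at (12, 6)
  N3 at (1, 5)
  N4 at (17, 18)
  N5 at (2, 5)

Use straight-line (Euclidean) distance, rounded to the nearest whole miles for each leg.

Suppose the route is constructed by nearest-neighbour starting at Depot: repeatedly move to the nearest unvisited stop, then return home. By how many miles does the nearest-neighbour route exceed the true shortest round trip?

Excess over optimum: 3 miles.

From Depot: N4=4, N1=8, N2=9, N5=17, N3=18 → choose N4 (4).
From N4: N1=11, N2=13, N5=20, N3=21 → choose N1 (11).
From N1: N2=4, N5=9, N3=10 → choose N2 (4).
From N2: N5=10, N3=11 → choose N5 (10).
From N5: N3=1 → choose N3 (1).
NN route Depot → N4 → N1 → N2 → N5 → N3 → Depot costs 48.
Optimal: Depot → N2 → N3 → N5 → N1 → N4 → Depot costs 45 (by enumerating all 60 distinct tours).
Excess = 48 − 45 = 3.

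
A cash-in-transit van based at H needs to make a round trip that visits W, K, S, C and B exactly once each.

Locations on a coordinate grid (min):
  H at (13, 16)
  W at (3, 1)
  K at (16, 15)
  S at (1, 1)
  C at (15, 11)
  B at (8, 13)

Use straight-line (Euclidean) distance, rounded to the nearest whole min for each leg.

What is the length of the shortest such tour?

With 5 stops there are 5!/2 = 60 distinct round trips (a route and its reverse cost the same).
H - W - K - S - C - B - H: 18+19+21+17+7+6 = 88
H - W - K - S - B - C - H: 18+19+21+14+7+5 = 84
H - W - K - C - S - B - H: 18+19+4+17+14+6 = 78
H - W - K - C - B - S - H: 18+19+4+7+14+19 = 81
H - W - K - B - S - C - H: 18+19+8+14+17+5 = 81
H - W - K - B - C - S - H: 18+19+8+7+17+19 = 88
H - W - S - K - C - B - H: 18+2+21+4+7+6 = 58
H - W - S - K - B - C - H: 18+2+21+8+7+5 = 61
H - W - S - C - K - B - H: 18+2+17+4+8+6 = 55
H - W - S - C - B - K - H: 18+2+17+7+8+3 = 55
H - W - S - B - K - C - H: 18+2+14+8+4+5 = 51
H - W - S - B - C - K - H: 18+2+14+7+4+3 = 48
H - W - C - K - S - B - H: 18+16+4+21+14+6 = 79
H - W - C - K - B - S - H: 18+16+4+8+14+19 = 79
… (46 more)
H - K - C - W - S - B - H: 3+4+16+2+14+6 = 45  ← best
The minimum is 45.
One optimal route: H → K → C → W → S → B → H (or its reverse).

Minimum total distance: 45 min.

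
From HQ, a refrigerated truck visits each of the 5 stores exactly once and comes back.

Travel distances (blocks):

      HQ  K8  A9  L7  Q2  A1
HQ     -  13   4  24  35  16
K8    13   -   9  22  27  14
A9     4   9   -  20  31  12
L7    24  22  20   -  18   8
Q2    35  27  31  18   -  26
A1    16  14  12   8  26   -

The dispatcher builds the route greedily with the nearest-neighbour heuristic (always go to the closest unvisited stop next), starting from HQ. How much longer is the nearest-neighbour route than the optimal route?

Excess over optimum: 6 blocks.

From HQ: A9=4, K8=13, A1=16, L7=24, Q2=35 → choose A9 (4).
From A9: K8=9, A1=12, L7=20, Q2=31 → choose K8 (9).
From K8: A1=14, L7=22, Q2=27 → choose A1 (14).
From A1: L7=8, Q2=26 → choose L7 (8).
From L7: Q2=18 → choose Q2 (18).
NN route HQ → A9 → K8 → A1 → L7 → Q2 → HQ costs 88.
Optimal: HQ → K8 → Q2 → L7 → A1 → A9 → HQ costs 82 (by enumerating all 60 distinct tours).
Excess = 88 − 82 = 6.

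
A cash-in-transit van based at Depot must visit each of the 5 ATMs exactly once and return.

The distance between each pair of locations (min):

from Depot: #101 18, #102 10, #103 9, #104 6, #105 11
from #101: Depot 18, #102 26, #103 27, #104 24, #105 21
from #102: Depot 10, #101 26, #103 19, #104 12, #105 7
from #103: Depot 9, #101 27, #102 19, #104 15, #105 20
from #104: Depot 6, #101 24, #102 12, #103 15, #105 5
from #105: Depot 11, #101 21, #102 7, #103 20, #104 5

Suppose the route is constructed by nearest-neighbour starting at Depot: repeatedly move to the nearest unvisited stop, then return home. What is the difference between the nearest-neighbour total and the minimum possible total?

From Depot: #104=6, #103=9, #102=10, #105=11, #101=18 → choose #104 (6).
From #104: #105=5, #102=12, #103=15, #101=24 → choose #105 (5).
From #105: #102=7, #103=20, #101=21 → choose #102 (7).
From #102: #103=19, #101=26 → choose #103 (19).
From #103: #101=27 → choose #101 (27).
NN route Depot → #104 → #105 → #102 → #103 → #101 → Depot costs 82.
Optimal: Depot → #101 → #102 → #105 → #104 → #103 → Depot costs 80 (by enumerating all 60 distinct tours).
Excess = 82 − 80 = 2.

The nearest-neighbour route is 2 min longer than optimal.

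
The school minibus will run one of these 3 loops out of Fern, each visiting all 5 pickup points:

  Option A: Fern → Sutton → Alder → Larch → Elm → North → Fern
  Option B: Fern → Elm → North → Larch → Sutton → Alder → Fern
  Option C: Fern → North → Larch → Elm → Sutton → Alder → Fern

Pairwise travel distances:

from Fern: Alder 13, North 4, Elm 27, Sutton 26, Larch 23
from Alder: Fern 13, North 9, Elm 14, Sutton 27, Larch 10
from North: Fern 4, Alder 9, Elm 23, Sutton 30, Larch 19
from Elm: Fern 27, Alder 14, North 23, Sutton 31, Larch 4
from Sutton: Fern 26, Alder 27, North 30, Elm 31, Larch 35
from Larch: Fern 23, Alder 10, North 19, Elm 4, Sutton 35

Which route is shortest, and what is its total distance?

Shortest is Option A, total 94.

Option A: 26 + 27 + 10 + 4 + 23 + 4 = 94
Option B: 27 + 23 + 19 + 35 + 27 + 13 = 144
Option C: 4 + 19 + 4 + 31 + 27 + 13 = 98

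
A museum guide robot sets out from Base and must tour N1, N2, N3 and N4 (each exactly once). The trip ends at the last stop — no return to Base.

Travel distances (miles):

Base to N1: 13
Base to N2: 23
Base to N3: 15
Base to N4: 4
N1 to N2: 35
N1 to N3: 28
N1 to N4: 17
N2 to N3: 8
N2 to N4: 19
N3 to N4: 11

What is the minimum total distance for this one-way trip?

49 miles — the minimum one-way total.

There are 4! = 24 possible orderings.
Base→N1→N2→N3→N4: 13+35+8+11 = 67
Base→N1→N2→N4→N3: 13+35+19+11 = 78
Base→N1→N3→N2→N4: 13+28+8+19 = 68
Base→N1→N3→N4→N2: 13+28+11+19 = 71
Base→N1→N4→N2→N3: 13+17+19+8 = 57
Base→N1→N4→N3→N2: 13+17+11+8 = 49
Base→N2→N1→N3→N4: 23+35+28+11 = 97
Base→N2→N1→N4→N3: 23+35+17+11 = 86
Base→N2→N3→N1→N4: 23+8+28+17 = 76
Base→N2→N3→N4→N1: 23+8+11+17 = 59
Base→N2→N4→N1→N3: 23+19+17+28 = 87
Base→N2→N4→N3→N1: 23+19+11+28 = 81
Base→N3→N1→N2→N4: 15+28+35+19 = 97
Base→N3→N1→N4→N2: 15+28+17+19 = 79
… (10 more)
The minimum is 49.
One shortest path: Base → N1 → N4 → N3 → N2.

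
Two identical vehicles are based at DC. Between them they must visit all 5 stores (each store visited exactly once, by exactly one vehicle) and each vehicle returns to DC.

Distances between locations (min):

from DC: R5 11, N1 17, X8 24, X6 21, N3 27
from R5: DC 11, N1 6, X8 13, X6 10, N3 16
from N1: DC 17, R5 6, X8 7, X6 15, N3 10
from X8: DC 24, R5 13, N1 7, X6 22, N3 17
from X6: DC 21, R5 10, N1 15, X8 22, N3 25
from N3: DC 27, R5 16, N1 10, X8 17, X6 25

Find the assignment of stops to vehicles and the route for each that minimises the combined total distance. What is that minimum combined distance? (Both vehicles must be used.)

Minimum combined distance: 109 min.

There are 2^4 − 1 = 15 ways to divide the 5 stops into two non-empty groups. For each, the best each vehicle can do is its own shortest tour through its group:
  {R5} + {N1, X8, X6, N3}: 22 + 87 = 109
  {N1} + {R5, X8, X6, N3}: 34 + 87 = 121
  {R5, N1} + {X8, X6, N3}: 34 + 87 = 121
  {X8} + {R5, N1, X6, N3}: 48 + 73 = 121
  {R5, X8} + {N1, X6, N3}: 48 + 73 = 121
  {N1, X8} + {R5, X6, N3}: 48 + 73 = 121
  … (15 splits in total)
Best: vehicle 1 DC → R5 → DC = 22; vehicle 2 DC → N1 → X8 → N3 → X6 → DC = 87; combined 109.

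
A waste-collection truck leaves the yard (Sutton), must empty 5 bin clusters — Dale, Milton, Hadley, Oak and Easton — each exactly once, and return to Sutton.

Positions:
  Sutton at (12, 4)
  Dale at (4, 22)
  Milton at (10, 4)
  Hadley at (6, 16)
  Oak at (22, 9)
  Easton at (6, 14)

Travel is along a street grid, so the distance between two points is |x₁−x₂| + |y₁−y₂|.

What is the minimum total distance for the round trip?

Shortest round trip = 72.

There are 60 distinct closed tours to check (reversals are equivalent).
Sutton - Dale - Milton - Hadley - Oak - Easton - Sutton: 26+24+16+23+21+16 = 126
Sutton - Dale - Milton - Hadley - Easton - Oak - Sutton: 26+24+16+2+21+15 = 104
Sutton - Dale - Milton - Oak - Hadley - Easton - Sutton: 26+24+17+23+2+16 = 108
Sutton - Dale - Milton - Oak - Easton - Hadley - Sutton: 26+24+17+21+2+18 = 108
Sutton - Dale - Milton - Easton - Hadley - Oak - Sutton: 26+24+14+2+23+15 = 104
Sutton - Dale - Milton - Easton - Oak - Hadley - Sutton: 26+24+14+21+23+18 = 126
Sutton - Dale - Hadley - Milton - Oak - Easton - Sutton: 26+8+16+17+21+16 = 104
Sutton - Dale - Hadley - Milton - Easton - Oak - Sutton: 26+8+16+14+21+15 = 100
Sutton - Dale - Hadley - Oak - Milton - Easton - Sutton: 26+8+23+17+14+16 = 104
Sutton - Dale - Hadley - Oak - Easton - Milton - Sutton: 26+8+23+21+14+2 = 94
Sutton - Dale - Hadley - Easton - Milton - Oak - Sutton: 26+8+2+14+17+15 = 82
Sutton - Dale - Hadley - Easton - Oak - Milton - Sutton: 26+8+2+21+17+2 = 76
Sutton - Dale - Oak - Milton - Hadley - Easton - Sutton: 26+31+17+16+2+16 = 108
Sutton - Dale - Oak - Milton - Easton - Hadley - Sutton: 26+31+17+14+2+18 = 108
… (46 more)
Sutton - Milton - Dale - Hadley - Easton - Oak - Sutton: 2+24+8+2+21+15 = 72  ← best
The minimum is 72.
One optimal route: Sutton → Milton → Dale → Hadley → Easton → Oak → Sutton (or its reverse).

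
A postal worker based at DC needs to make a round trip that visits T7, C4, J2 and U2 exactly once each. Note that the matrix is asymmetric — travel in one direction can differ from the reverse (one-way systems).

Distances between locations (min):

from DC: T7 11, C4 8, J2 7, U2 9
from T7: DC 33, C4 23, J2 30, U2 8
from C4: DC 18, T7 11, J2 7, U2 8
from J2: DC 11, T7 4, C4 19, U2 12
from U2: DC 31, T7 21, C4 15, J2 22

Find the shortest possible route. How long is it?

DC-T7-C4-J2-U2-DC: 11+23+7+12+31 = 84
DC-T7-C4-U2-J2-DC: 11+23+8+22+11 = 75
DC-T7-J2-C4-U2-DC: 11+30+19+8+31 = 99
DC-T7-J2-U2-C4-DC: 11+30+12+15+18 = 86
DC-T7-U2-C4-J2-DC: 11+8+15+7+11 = 52
DC-T7-U2-J2-C4-DC: 11+8+22+19+18 = 78
DC-C4-T7-J2-U2-DC: 8+11+30+12+31 = 92
DC-C4-T7-U2-J2-DC: 8+11+8+22+11 = 60
DC-C4-J2-T7-U2-DC: 8+7+4+8+31 = 58
DC-C4-J2-U2-T7-DC: 8+7+12+21+33 = 81
DC-C4-U2-T7-J2-DC: 8+8+21+30+11 = 78
DC-C4-U2-J2-T7-DC: 8+8+22+4+33 = 75
DC-J2-T7-C4-U2-DC: 7+4+23+8+31 = 73
DC-J2-T7-U2-C4-DC: 7+4+8+15+18 = 52
… (10 more)
The minimum is 52.
One optimal route: DC → T7 → U2 → C4 → J2 → DC.

52 min — the shortest possible round trip.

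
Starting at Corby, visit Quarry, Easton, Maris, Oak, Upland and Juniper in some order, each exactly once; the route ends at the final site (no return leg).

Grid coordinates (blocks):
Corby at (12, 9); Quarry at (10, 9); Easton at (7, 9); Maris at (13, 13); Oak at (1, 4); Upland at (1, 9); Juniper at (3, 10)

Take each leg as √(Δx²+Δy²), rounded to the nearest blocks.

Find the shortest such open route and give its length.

There are 6! = 720 possible orderings.
Corby → Quarry → Easton → Maris → Oak → Upland → Juniper: 2+3+7+15+5+2 = 34
Corby → Quarry → Easton → Maris → Oak → Juniper → Upland: 2+3+7+15+6+2 = 35
Corby → Quarry → Easton → Maris → Upland → Oak → Juniper: 2+3+7+13+5+6 = 36
Corby → Quarry → Easton → Maris → Upland → Juniper → Oak: 2+3+7+13+2+6 = 33
Corby → Quarry → Easton → Maris → Juniper → Oak → Upland: 2+3+7+10+6+5 = 33
Corby → Quarry → Easton → Maris → Juniper → Upland → Oak: 2+3+7+10+2+5 = 29
Corby → Quarry → Easton → Oak → Maris → Upland → Juniper: 2+3+8+15+13+2 = 43
Corby → Quarry → Easton → Oak → Maris → Juniper → Upland: 2+3+8+15+10+2 = 40
… (712 more)
Corby → Maris → Quarry → Easton → Juniper → Upland → Oak: 4+5+3+4+2+5 = 23  ← best
The minimum is 23.
One shortest path: Corby → Maris → Quarry → Easton → Juniper → Upland → Oak.

Shortest open route: 23 blocks.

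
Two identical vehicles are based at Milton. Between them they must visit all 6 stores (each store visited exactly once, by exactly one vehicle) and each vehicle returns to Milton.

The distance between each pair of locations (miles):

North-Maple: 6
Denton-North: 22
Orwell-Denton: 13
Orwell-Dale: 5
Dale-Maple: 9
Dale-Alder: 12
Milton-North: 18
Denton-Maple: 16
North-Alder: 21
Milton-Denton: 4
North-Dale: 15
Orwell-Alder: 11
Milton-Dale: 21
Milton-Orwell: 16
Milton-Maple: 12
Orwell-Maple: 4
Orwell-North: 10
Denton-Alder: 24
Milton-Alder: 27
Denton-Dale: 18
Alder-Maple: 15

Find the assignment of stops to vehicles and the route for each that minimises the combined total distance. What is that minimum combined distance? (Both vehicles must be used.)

Check every non-empty split of the stops between the two vehicles; for each half take its own optimal tour:
  {Orwell} + {Denton, North, Dale, Alder, Maple}: 32 + 73 = 105
  {Denton} + {Orwell, North, Dale, Alder, Maple}: 8 + 72 = 80
  {Orwell, Denton} + {North, Dale, Alder, Maple}: 33 + 72 = 105
  {North} + {Orwell, Denton, Dale, Alder, Maple}: 36 + 61 = 97
  {Orwell, North} + {Denton, Dale, Alder, Maple}: 44 + 61 = 105
  {Denton, North} + {Orwell, Dale, Alder, Maple}: 44 + 60 = 104
  … (31 splits in total)
Best: vehicle 1 Milton → Denton → Milton = 8; vehicle 2 Milton → Orwell → Dale → Alder → North → Maple → Milton = 72; combined 80.

80 miles — the smallest possible combined total.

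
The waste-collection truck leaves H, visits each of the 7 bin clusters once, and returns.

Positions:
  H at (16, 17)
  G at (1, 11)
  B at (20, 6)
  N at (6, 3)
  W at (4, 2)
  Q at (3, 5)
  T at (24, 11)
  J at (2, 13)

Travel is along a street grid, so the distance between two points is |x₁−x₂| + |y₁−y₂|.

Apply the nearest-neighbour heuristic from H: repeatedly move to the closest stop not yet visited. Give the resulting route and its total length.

76 along H → T → B → N → W → Q → G → J → H.

At H the remaining stops are T 14, B 15, J 18, G 21, N 24, Q 25, W 27; go to T.
At T the remaining stops are B 9, G 23, J 24, N 26, Q 27, W 29; go to B.
At B the remaining stops are N 17, Q 18, W 20, G 24, J 25; go to N.
At N the remaining stops are W 3, Q 5, G 13, J 14; go to W.
At W the remaining stops are Q 4, G 12, J 13; go to Q.
At Q the remaining stops are G 8, J 9; go to G.
At G the remaining stops are J 3; go to J.
Return J→H: 18.
Total = 14 + 9 + 17 + 3 + 4 + 8 + 3 + 18 = 76.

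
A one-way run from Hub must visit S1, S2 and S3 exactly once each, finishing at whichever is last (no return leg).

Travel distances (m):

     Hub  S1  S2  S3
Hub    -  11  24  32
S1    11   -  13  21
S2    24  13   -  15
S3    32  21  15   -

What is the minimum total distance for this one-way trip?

There are 3! = 6 possible orderings.
Hub - S1 - S2 - S3: 11+13+15 = 39
Hub - S1 - S3 - S2: 11+21+15 = 47
Hub - S2 - S1 - S3: 24+13+21 = 58
Hub - S2 - S3 - S1: 24+15+21 = 60
Hub - S3 - S1 - S2: 32+21+13 = 66
Hub - S3 - S2 - S1: 32+15+13 = 60
The minimum is 39.
One shortest path: Hub → S1 → S2 → S3.

39 m — the minimum one-way total.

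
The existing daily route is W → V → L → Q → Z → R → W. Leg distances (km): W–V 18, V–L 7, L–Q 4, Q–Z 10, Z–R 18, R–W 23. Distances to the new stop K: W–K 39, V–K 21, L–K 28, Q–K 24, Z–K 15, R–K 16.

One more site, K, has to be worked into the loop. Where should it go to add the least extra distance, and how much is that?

Minimum extra distance: 13 km, inserting K between Z and R.

Insertion cost between consecutive stops i–j is d(i,K) + d(K,j) − d(i,j):
  between W and V: 39 + 21 − 18 = 42
  between V and L: 21 + 28 − 7 = 42
  between L and Q: 28 + 24 − 4 = 48
  between Q and Z: 24 + 15 − 10 = 29
  between Z and R: 15 + 16 − 18 = 13
  between R and W: 16 + 39 − 23 = 32
Cheapest insertion is between Z and R, adding 13.
New total = 80 + 13 = 93.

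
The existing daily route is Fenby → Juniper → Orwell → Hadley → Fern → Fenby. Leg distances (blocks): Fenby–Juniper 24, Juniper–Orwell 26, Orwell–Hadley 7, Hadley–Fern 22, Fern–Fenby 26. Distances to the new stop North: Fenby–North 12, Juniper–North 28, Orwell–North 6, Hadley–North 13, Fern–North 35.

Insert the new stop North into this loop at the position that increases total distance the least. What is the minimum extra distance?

Minimum extra distance: 8 blocks, inserting North between Juniper and Orwell.

Insertion cost between consecutive stops i–j is d(i,North) + d(North,j) − d(i,j):
  between Fenby and Juniper: 12 + 28 − 24 = 16
  between Juniper and Orwell: 28 + 6 − 26 = 8
  between Orwell and Hadley: 6 + 13 − 7 = 12
  between Hadley and Fern: 13 + 35 − 22 = 26
  between Fern and Fenby: 35 + 12 − 26 = 21
Cheapest insertion is between Juniper and Orwell, adding 8.
New total = 105 + 8 = 113.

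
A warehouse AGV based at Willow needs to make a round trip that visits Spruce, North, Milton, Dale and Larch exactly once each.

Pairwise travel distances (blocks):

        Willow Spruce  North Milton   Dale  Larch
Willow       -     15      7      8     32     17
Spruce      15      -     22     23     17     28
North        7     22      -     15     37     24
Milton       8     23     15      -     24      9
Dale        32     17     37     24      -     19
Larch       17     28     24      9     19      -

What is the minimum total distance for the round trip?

82 blocks — the shortest possible round trip.

There are 60 distinct closed tours to check (reversals are equivalent).
Willow→Spruce→North→Milton→Dale→Larch→Willow: 15+22+15+24+19+17 = 112
Willow→Spruce→North→Milton→Larch→Dale→Willow: 15+22+15+9+19+32 = 112
Willow→Spruce→North→Dale→Milton→Larch→Willow: 15+22+37+24+9+17 = 124
Willow→Spruce→North→Dale→Larch→Milton→Willow: 15+22+37+19+9+8 = 110
Willow→Spruce→North→Larch→Milton→Dale→Willow: 15+22+24+9+24+32 = 126
Willow→Spruce→North→Larch→Dale→Milton→Willow: 15+22+24+19+24+8 = 112
Willow→Spruce→Milton→North→Dale→Larch→Willow: 15+23+15+37+19+17 = 126
Willow→Spruce→Milton→North→Larch→Dale→Willow: 15+23+15+24+19+32 = 128
Willow→Spruce→Milton→Dale→North→Larch→Willow: 15+23+24+37+24+17 = 140
Willow→Spruce→Milton→Dale→Larch→North→Willow: 15+23+24+19+24+7 = 112
Willow→Spruce→Milton→Larch→North→Dale→Willow: 15+23+9+24+37+32 = 140
Willow→Spruce→Milton→Larch→Dale→North→Willow: 15+23+9+19+37+7 = 110
Willow→Spruce→Dale→North→Milton→Larch→Willow: 15+17+37+15+9+17 = 110
Willow→Spruce→Dale→North→Larch→Milton→Willow: 15+17+37+24+9+8 = 110
… (46 more)
Willow→Spruce→Dale→Larch→Milton→North→Willow: 15+17+19+9+15+7 = 82  ← best
The minimum is 82.
One optimal route: Willow → Spruce → Dale → Larch → Milton → North → Willow (or its reverse).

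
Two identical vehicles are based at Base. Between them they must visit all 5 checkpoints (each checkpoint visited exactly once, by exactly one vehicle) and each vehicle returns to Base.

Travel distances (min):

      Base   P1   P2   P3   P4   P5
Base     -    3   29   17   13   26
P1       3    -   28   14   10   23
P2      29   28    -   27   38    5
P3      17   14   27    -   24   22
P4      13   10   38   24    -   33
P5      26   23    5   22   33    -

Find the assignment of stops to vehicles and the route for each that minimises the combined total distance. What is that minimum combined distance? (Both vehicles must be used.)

Minimum combined distance: 99 min.

Try each way of splitting the stops between the two vehicles (each non-empty) and, for each split, find the best tour for each vehicle:
  {P1} + {P2, P3, P4, P5}: 6 + 93 = 99
  {P2} + {P1, P3, P4, P5}: 58 + 85 = 143
  {P1, P2} + {P3, P4, P5}: 60 + 85 = 145
  {P3} + {P1, P2, P4, P5}: 34 + 80 = 114
  {P1, P3} + {P2, P4, P5}: 34 + 80 = 114
  {P2, P3} + {P1, P4, P5}: 73 + 72 = 145
  … (15 splits in total)
Best: vehicle 1 Base → P1 → Base = 6; vehicle 2 Base → P2 → P5 → P3 → P4 → Base = 93; combined 99.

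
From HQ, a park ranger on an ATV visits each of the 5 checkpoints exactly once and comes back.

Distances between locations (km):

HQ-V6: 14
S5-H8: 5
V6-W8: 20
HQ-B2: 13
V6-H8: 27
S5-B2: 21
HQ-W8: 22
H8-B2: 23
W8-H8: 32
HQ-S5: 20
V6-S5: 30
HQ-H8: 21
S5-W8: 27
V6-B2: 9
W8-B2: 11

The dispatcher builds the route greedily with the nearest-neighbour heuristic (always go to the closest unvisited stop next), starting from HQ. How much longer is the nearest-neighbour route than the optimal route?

From HQ: B2=13, V6=14, S5=20, H8=21, W8=22 → choose B2 (13).
From B2: V6=9, W8=11, S5=21, H8=23 → choose V6 (9).
From V6: W8=20, H8=27, S5=30 → choose W8 (20).
From W8: S5=27, H8=32 → choose S5 (27).
From S5: H8=5 → choose H8 (5).
NN route HQ → B2 → V6 → W8 → S5 → H8 → HQ costs 95.
Optimal: HQ → V6 → B2 → W8 → S5 → H8 → HQ costs 87 (by enumerating all 60 distinct tours).
Excess = 95 − 87 = 8.

8 km longer than the optimal tour.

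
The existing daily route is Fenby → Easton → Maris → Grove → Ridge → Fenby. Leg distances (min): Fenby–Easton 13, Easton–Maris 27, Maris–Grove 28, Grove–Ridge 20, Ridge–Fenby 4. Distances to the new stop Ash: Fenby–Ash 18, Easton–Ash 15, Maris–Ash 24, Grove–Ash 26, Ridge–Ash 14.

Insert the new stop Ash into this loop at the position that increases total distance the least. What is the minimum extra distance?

Insertion cost between consecutive stops i–j is d(i,Ash) + d(Ash,j) − d(i,j):
  between Fenby and Easton: 18 + 15 − 13 = 20
  between Easton and Maris: 15 + 24 − 27 = 12
  between Maris and Grove: 24 + 26 − 28 = 22
  between Grove and Ridge: 26 + 14 − 20 = 20
  between Ridge and Fenby: 14 + 18 − 4 = 28
Cheapest insertion is between Easton and Maris, adding 12.
New total = 92 + 12 = 104.

Minimum extra distance: 12 min, inserting Ash between Easton and Maris.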